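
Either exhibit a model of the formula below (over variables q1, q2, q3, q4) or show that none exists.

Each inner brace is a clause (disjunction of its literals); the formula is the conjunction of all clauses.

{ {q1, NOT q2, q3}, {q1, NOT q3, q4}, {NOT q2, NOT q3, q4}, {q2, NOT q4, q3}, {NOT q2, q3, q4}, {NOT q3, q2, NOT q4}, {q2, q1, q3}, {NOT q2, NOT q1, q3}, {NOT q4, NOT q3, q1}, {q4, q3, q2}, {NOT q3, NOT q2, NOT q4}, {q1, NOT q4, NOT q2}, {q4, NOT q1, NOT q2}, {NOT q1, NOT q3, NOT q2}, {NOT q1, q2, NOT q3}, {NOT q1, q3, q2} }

UNSATISFIABLE

Case q1 = true:
Case q2 = false:
(NOT q3) alone gives q3 = false.
But (q3) is also a unit clause — contradiction.
Backtrack on q2: now try q2 = true.
(q3) alone gives q3 = true.
But (NOT q3) is also a unit clause — contradiction.
Either choice for q2 ends in contradiction.
Backtrack on q1: now try q1 = false.
Case q2 = false:
(q3) alone gives q3 = true.
(q4) alone gives q4 = true.
But (NOT q4) is also a unit clause — contradiction.
Backtrack on q2: now try q2 = true.
(q3) alone gives q3 = true.
(q4) alone gives q4 = true.
But (NOT q4) is also a unit clause — contradiction.
Either choice for q2 ends in contradiction.
Either choice for q1 ends in contradiction.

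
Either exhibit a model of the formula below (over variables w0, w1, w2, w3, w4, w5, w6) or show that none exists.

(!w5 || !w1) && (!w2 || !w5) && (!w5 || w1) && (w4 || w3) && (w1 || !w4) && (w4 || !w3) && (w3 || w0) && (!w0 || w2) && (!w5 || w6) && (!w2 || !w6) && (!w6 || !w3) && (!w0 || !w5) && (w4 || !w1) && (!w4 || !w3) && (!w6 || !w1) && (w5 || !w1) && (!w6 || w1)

UNSATISFIABLE

Branch on w5: set w5 = false.
The clause (!w1) is unit, so w1 = false.
The clause (!w4) is unit, so w4 = false.
The clause (w3) is unit, so w3 = true.
That conflicts with the unit clause (!w3).
That branch fails; take w5 = true instead.
The clause (!w1) is unit, so w1 = false.
That conflicts with the unit clause (w1).
Both values of w5 lead to a conflict.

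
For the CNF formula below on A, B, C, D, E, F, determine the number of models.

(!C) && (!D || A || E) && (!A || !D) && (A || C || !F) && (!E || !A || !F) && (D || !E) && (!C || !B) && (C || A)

There are 2^6 = 64 truth assignments over (A, B, C, D, E, F).
Split on F. With F = true, the clauses containing F are satisfied and !F drops from the rest; 2 of the 2^5 = 32 assignments to the other variables satisfy what remains.
With F = false, by the same count on the reduced clause set, 2 assignments work.
(One model: A=T, B=F, C=F, D=F, E=F, F=F.)
Total: 2 + 2 = 4.

4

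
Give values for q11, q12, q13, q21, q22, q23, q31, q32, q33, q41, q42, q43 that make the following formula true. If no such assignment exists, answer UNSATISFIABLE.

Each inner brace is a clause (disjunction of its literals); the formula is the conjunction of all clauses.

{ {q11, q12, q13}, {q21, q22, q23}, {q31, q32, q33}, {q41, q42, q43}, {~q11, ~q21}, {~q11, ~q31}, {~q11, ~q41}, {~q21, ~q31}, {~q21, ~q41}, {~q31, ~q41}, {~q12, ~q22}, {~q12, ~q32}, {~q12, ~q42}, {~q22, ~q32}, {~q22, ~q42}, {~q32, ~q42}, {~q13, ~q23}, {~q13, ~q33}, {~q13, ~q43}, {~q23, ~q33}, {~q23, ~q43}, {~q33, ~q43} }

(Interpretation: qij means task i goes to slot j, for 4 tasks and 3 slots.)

Suppose q11 = 0.
Suppose q12 = 1.
(~q22) alone gives q22 = 0.
(~q32) alone gives q32 = 0.
(~q42) alone gives q42 = 0.
Suppose q21 = 1.
(~q31) alone gives q31 = 0.
(q33) alone gives q33 = 1.
(~q41) alone gives q41 = 0.
(q43) alone gives q43 = 1.
That conflicts with the unit clause (~q43).
That branch fails; take q21 = 0 instead.
(q23) alone gives q23 = 1.
(~q13) alone gives q13 = 0.
(~q33) alone gives q33 = 0.
(q31) alone gives q31 = 1.
(~q41) alone gives q41 = 0.
(q43) alone gives q43 = 1.
That conflicts with the unit clause (~q43).
Both values of q21 lead to a conflict.
That branch fails; take q12 = 0 instead.
(q13) alone gives q13 = 1.
(~q23) alone gives q23 = 0.
(~q33) alone gives q33 = 0.
(~q43) alone gives q43 = 0.
Suppose q21 = 1.
(~q31) alone gives q31 = 0.
(q32) alone gives q32 = 1.
(~q41) alone gives q41 = 0.
(q42) alone gives q42 = 1.
That conflicts with the unit clause (~q42).
That branch fails; take q21 = 0 instead.
(q22) alone gives q22 = 1.
(~q32) alone gives q32 = 0.
(q31) alone gives q31 = 1.
(~q41) alone gives q41 = 0.
(q42) alone gives q42 = 1.
That conflicts with the unit clause (~q42).
Both values of q21 lead to a conflict.
Both values of q12 lead to a conflict.
That branch fails; take q11 = 1 instead.
(~q21) alone gives q21 = 0.
(~q31) alone gives q31 = 0.
(~q41) alone gives q41 = 0.
Suppose q22 = 1.
(~q12) alone gives q12 = 0.
(~q32) alone gives q32 = 0.
(q33) alone gives q33 = 1.
(~q42) alone gives q42 = 0.
(q43) alone gives q43 = 1.
That conflicts with the unit clause (~q43).
That branch fails; take q22 = 0 instead.
(q23) alone gives q23 = 1.
(~q13) alone gives q13 = 0.
(~q33) alone gives q33 = 0.
(q32) alone gives q32 = 1.
(~q12) alone gives q12 = 0.
(~q42) alone gives q42 = 0.
(q43) alone gives q43 = 1.
That conflicts with the unit clause (~q43).
Both values of q22 lead to a conflict.
Both values of q11 lead to a conflict.

UNSATISFIABLE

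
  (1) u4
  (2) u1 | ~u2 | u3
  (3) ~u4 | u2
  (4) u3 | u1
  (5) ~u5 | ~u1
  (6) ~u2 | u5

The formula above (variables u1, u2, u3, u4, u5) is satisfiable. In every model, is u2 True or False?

True

Suppose u2 = 0.
(u4) alone gives u4 = 1.
But (~u4) is also a unit clause — contradiction.
So every satisfying assignment has u2 = True.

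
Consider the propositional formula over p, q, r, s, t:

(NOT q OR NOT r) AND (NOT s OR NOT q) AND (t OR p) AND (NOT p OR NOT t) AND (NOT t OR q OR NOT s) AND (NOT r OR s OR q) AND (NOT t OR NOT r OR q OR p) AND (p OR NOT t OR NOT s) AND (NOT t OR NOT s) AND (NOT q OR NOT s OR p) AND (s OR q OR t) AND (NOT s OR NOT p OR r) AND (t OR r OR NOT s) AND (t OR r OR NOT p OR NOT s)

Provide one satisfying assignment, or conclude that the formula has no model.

Suppose q = false.
Suppose t = false.
From the singleton clause (p), p = true.
From the singleton clause (s), s = true.
From the singleton clause (r), r = true.
Every clause now holds.

p ↦ true,  q ↦ false,  r ↦ true,  s ↦ true,  t ↦ false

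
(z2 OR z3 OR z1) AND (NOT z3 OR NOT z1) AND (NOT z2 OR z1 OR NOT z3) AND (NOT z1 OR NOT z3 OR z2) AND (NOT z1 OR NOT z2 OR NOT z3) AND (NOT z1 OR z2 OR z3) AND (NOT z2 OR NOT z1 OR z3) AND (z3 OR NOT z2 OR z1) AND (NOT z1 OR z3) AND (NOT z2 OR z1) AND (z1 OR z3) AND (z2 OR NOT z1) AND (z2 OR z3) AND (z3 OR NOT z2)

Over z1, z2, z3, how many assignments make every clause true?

There are 2^3 = 8 truth assignments over (z1, z2, z3).
Check each against the 14 clauses (columns in the order z1, z2, z3):
  F F F  ✗ fails (z2 OR z3 OR z1)
  F F T  ✓ satisfies all
  F T F  ✗ fails (z3 OR NOT z2 OR z1)
  F T T  ✗ fails (NOT z2 OR z1 OR NOT z3)
  T F F  ✗ fails (NOT z1 OR z2 OR z3)
  T F T  ✗ fails (NOT z3 OR NOT z1)
  T T F  ✗ fails (NOT z2 OR NOT z1 OR z3)
  T T T  ✗ fails (NOT z3 OR NOT z1)
1 of the 8 rows is a model.

1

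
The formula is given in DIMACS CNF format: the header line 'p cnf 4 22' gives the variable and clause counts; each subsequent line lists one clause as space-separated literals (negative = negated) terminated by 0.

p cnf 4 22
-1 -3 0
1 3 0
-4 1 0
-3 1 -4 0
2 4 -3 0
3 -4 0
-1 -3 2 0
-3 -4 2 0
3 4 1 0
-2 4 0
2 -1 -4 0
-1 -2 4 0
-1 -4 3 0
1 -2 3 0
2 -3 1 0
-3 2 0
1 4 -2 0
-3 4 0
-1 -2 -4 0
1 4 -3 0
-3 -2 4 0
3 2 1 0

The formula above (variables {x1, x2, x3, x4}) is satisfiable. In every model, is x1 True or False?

True

Suppose x1 = False.
(x3) alone gives x3 = True.
(¬x4) alone gives x4 = False.
That conflicts with the unit clause (x4).
So every satisfying assignment has x1 = True.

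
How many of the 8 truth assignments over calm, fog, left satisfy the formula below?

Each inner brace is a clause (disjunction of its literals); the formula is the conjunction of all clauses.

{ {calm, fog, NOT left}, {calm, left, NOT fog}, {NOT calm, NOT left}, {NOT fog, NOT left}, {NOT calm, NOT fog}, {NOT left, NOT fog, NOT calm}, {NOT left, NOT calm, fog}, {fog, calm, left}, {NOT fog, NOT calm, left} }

There are 2^3 = 8 truth assignments over (calm, fog, left).
Check each against the 9 clauses (columns in the order calm, fog, left):
  F F F  ✗ fails (fog OR calm OR left)
  F F T  ✗ fails (calm OR fog OR NOT left)
  F T F  ✗ fails (calm OR left OR NOT fog)
  F T T  ✗ fails (NOT fog OR NOT left)
  T F F  ✓ satisfies all
  T F T  ✗ fails (NOT calm OR NOT left)
  T T F  ✗ fails (NOT calm OR NOT fog)
  T T T  ✗ fails (NOT calm OR NOT left)
1 of the 8 rows is a model.

1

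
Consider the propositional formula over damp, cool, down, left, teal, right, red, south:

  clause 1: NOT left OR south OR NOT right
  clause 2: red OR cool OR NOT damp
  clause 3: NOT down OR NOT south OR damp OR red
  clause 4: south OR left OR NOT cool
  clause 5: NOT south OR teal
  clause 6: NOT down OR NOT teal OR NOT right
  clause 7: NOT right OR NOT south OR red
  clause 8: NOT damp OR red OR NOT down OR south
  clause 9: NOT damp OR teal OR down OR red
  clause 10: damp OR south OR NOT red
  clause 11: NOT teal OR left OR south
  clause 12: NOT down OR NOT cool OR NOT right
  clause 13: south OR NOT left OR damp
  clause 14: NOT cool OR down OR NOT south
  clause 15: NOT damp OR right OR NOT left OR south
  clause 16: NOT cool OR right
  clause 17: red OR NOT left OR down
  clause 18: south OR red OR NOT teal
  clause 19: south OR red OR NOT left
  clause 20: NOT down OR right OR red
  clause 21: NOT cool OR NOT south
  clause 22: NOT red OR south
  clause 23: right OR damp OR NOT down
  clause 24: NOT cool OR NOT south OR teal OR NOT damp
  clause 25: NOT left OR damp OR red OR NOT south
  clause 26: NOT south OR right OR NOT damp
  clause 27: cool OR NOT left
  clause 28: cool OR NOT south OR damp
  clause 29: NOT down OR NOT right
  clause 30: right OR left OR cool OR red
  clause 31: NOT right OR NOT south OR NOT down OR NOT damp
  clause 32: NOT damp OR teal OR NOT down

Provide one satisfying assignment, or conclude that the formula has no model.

Branch on south: set south = false.
(NOT red) alone gives red = false.
(NOT teal) alone gives teal = false.
(NOT left) alone gives left = false.
(NOT cool) alone gives cool = false.
(NOT damp) alone gives damp = false.
(right) alone gives right = true.
(NOT down) alone gives down = false.
This assignment satisfies each clause.

damp ↦ false; cool ↦ false; down ↦ false; left ↦ false; teal ↦ false; right ↦ true; red ↦ false; south ↦ false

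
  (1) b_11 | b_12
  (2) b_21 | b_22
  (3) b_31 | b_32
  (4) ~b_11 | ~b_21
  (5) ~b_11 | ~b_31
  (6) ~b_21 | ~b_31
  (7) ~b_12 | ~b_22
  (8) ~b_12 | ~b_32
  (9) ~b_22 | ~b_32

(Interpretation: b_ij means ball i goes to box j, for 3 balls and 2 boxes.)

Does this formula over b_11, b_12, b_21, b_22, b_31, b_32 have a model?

No, unsatisfiable

Branch on b_11: set b_11 = 1.
Unit clause (~b_21) forces b_21 = 0.
Unit clause (b_22) forces b_22 = 1.
Unit clause (~b_31) forces b_31 = 0.
Unit clause (b_32) forces b_32 = 1.
But (~b_32) is also a unit clause — contradiction.
That branch fails; take b_11 = 0 instead.
Unit clause (b_12) forces b_12 = 1.
Unit clause (~b_22) forces b_22 = 0.
Unit clause (b_21) forces b_21 = 1.
Unit clause (~b_31) forces b_31 = 0.
Unit clause (b_32) forces b_32 = 1.
But (~b_32) is also a unit clause — contradiction.
Neither b_11 = 1 nor b_11 = 0 works.
No assignment satisfies every clause.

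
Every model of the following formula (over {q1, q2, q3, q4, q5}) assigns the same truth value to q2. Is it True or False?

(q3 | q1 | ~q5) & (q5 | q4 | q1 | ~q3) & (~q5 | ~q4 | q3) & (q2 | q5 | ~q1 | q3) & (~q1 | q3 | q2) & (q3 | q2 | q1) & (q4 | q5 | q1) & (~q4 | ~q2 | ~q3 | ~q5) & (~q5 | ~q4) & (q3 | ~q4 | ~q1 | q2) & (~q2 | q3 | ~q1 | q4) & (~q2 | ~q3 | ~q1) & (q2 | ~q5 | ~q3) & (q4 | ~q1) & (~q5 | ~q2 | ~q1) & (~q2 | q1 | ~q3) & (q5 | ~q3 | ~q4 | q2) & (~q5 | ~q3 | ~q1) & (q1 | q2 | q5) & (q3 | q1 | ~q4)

Suppose q2 = 0.
Case q1 = 0:
Unit clause (q3) forces q3 = 1.
Unit clause (~q5) forces q5 = 0.
But (q5) is also a unit clause — contradiction.
So q1 must be the other value — set q1 = 1.
Unit clause (q3) forces q3 = 1.
Unit clause (~q5) forces q5 = 0.
Unit clause (q4) forces q4 = 1.
But (~q4) is also a unit clause — contradiction.
Neither q1 = 1 nor q1 = 0 works.
So every satisfying assignment has q2 = True.

True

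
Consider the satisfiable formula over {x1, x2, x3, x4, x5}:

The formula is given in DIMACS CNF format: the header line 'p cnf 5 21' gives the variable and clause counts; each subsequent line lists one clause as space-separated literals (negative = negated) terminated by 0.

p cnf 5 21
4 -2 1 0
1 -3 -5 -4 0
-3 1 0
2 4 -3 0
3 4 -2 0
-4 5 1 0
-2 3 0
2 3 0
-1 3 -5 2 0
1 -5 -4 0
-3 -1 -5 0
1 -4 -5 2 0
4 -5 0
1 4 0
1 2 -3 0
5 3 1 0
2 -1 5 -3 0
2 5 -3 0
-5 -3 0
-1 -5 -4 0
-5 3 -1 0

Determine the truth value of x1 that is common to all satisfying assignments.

Suppose x1 = False.
From the singleton clause (¬x3), x3 = False.
From the singleton clause (¬x2), x2 = False.
Now (x2) is unsatisfied and unit — conflict.
So every satisfying assignment has x1 = True.

True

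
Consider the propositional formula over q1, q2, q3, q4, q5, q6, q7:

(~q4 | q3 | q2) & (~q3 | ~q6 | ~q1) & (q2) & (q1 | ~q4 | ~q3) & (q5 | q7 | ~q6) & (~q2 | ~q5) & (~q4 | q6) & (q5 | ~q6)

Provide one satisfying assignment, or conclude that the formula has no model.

The clause (q2) is unit, so q2 = 1.
The clause (~q5) is unit, so q5 = 0.
The clause (~q6) is unit, so q6 = 0.
The clause (~q4) is unit, so q4 = 0.
Every clause is now satisfied; q1, q3, q7 are unconstrained.

q1 ↦ 0; q2 ↦ 1; q3 ↦ 0; q4 ↦ 0; q5 ↦ 0; q6 ↦ 0; q7 ↦ 1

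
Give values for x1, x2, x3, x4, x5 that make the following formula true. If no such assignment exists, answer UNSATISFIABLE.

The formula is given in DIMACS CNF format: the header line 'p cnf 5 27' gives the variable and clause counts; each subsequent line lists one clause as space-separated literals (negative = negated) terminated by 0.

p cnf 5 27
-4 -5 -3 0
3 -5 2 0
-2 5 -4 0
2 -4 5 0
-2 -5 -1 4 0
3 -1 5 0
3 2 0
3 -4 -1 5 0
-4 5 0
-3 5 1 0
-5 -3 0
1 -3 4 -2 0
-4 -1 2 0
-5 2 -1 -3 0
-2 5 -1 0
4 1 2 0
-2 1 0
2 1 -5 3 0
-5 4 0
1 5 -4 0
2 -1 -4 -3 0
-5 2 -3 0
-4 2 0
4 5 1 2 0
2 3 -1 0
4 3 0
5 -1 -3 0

Case x3 = False:
Unit clause (x2) forces x2 = True.
Unit clause (x1) forces x1 = True.
Unit clause (x5) forces x5 = True.
Unit clause (x4) forces x4 = True.
This assignment satisfies each clause.

x1 ↦ True,  x2 ↦ True,  x3 ↦ False,  x4 ↦ True,  x5 ↦ True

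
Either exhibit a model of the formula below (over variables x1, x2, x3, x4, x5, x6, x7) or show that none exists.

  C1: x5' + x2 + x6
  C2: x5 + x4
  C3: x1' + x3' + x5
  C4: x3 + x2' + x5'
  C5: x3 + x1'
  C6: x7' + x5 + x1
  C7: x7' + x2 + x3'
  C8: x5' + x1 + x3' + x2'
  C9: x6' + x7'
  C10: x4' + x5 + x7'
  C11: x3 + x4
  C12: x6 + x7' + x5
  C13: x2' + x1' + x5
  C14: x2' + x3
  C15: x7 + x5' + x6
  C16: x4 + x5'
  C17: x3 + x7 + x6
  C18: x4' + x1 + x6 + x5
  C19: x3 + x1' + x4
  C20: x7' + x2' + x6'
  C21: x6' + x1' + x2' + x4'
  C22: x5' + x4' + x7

Try x5 = 0.
Unit clause (x4) forces x4 = 1.
Unit clause (x7') forces x7 = 0.
Try x1 = 0.
Unit clause (x6) forces x6 = 1.
Try x2 = 0.
All clauses hold; x3 can take either value.

x1=0; x2=0; x3=0; x4=1; x5=0; x6=1; x7=0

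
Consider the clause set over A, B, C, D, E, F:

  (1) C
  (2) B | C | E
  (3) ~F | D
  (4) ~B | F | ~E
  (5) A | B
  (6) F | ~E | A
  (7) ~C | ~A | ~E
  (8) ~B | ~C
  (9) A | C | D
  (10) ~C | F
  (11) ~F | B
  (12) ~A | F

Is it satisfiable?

Unsatisfiable

(C) alone gives C = 1.
(~B) alone gives B = 0.
(A) alone gives A = 1.
(~E) alone gives E = 0.
(F) alone gives F = 1.
Now (~F) is unsatisfied and unit — conflict.
No assignment satisfies every clause.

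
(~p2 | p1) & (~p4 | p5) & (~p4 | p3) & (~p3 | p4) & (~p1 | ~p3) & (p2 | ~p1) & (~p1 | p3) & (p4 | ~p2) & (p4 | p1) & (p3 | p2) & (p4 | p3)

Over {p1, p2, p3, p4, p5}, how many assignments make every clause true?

1

There are 2^5 = 32 truth assignments over (p1, p2, p3, p4, p5).
Split on p3. With p3 = 1, the clauses containing p3 are satisfied and ~p3 drops from the rest; 1 of the 2^4 = 16 assignments to the other variables satisfy what remains.
With p3 = 0, by the same count on the reduced clause set, 0 assignments work.
(One model: p1=F, p2=F, p3=T, p4=T, p5=T.)
Total: 1 + 0 = 1.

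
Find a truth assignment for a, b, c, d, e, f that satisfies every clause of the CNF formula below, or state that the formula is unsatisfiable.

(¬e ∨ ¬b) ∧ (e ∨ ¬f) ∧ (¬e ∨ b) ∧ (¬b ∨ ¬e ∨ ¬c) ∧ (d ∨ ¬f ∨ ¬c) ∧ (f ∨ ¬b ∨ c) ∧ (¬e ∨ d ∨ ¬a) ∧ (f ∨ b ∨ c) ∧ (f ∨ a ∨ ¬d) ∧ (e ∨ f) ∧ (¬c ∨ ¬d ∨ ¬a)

UNSATISFIABLE

Case e = False:
(¬f) alone gives f = False.
Now (f) is unsatisfied and unit — conflict.
That branch fails; take e = True instead.
(¬b) alone gives b = False.
Now (b) is unsatisfied and unit — conflict.
Neither e = True nor e = False works.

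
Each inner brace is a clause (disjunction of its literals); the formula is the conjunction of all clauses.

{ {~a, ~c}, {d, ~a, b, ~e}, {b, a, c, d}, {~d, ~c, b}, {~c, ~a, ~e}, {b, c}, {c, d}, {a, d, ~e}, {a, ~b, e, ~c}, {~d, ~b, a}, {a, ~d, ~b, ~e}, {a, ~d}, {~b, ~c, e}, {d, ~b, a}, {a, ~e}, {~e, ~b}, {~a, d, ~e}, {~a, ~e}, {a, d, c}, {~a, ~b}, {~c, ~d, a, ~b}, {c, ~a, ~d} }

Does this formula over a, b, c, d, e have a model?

Try a = 0.
The clause (~d) is unit, so d = 0.
The clause (c) is unit, so c = 1.
The clause (~e) is unit, so e = 0.
The clause (~b) is unit, so b = 0.
Every clause now holds.
A satisfying assignment: a: 0,  b: 0,  c: 1,  d: 0,  e: 0.

Satisfiable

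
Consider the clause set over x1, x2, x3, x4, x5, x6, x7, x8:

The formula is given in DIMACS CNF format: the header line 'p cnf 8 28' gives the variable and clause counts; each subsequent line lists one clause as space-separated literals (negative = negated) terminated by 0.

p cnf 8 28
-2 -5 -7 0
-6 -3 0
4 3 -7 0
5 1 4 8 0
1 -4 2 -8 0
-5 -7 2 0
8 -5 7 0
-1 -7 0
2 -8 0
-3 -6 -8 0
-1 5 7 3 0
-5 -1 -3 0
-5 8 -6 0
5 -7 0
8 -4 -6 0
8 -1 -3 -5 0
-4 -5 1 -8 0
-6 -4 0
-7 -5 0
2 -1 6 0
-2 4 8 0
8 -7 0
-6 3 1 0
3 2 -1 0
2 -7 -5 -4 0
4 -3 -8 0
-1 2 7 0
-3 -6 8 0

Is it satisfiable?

Satisfiable

Case x6 = False:
Case x1 = False:
Case x2 = True:
Case x5 = False:
(¬x7) alone gives x7 = False.
Case x4 = False:
(x8) alone gives x8 = True.
(¬x3) alone gives x3 = False.
This assignment satisfies each clause.
A satisfying assignment: x1: False,  x2: True,  x3: False,  x4: False,  x5: False,  x6: False,  x7: False,  x8: True.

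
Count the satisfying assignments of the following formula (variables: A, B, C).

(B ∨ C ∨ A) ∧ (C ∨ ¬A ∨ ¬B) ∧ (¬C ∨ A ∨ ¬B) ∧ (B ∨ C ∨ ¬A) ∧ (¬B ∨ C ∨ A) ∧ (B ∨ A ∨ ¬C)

2

There are 2^3 = 8 truth assignments over (A, B, C).
Split on A. With A = True, the clauses containing A are satisfied and ¬A drops from the rest; 2 of the 2^2 = 4 assignments to the other variables satisfy what remains.
With A = False, by the same count on the reduced clause set, 0 assignments work.
(One model: A=T, B=F, C=T.)
Total: 2 + 0 = 2.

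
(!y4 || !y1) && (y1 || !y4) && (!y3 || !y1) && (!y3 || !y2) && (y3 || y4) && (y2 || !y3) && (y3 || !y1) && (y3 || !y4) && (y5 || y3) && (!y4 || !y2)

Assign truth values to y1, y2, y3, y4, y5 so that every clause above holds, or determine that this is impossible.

Try y4 = false.
(y3) alone gives y3 = true.
(!y1) alone gives y1 = false.
(!y2) alone gives y2 = false.
That conflicts with the unit clause (y2).
Undo y4 and try y4 = true.
(!y1) alone gives y1 = false.
That conflicts with the unit clause (y1).
Either choice for y4 ends in contradiction.

UNSATISFIABLE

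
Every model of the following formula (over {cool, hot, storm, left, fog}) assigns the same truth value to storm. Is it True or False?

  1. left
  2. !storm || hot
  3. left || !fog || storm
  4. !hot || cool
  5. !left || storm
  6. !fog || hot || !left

True

Suppose storm = false.
From the singleton clause (left), left = true.
But (!left) is also a unit clause — contradiction.
So every satisfying assignment has storm = True.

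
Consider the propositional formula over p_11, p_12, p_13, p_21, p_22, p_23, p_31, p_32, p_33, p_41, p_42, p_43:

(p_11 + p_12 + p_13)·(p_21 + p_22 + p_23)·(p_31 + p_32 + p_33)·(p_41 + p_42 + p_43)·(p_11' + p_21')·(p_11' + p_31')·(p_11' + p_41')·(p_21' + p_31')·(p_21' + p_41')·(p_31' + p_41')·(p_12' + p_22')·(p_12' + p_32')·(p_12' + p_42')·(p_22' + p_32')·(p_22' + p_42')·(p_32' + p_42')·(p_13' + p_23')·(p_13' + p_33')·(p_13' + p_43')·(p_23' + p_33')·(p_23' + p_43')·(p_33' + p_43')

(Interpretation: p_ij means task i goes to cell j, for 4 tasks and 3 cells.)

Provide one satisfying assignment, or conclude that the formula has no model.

Branch on p_11: set p_11 = 0.
Branch on p_12: set p_12 = 1.
The clause (p_22') is unit, so p_22 = 0.
The clause (p_32') is unit, so p_32 = 0.
The clause (p_42') is unit, so p_42 = 0.
Branch on p_21: set p_21 = 1.
The clause (p_31') is unit, so p_31 = 0.
The clause (p_33) is unit, so p_33 = 1.
The clause (p_41') is unit, so p_41 = 0.
The clause (p_43) is unit, so p_43 = 1.
Now (p_43') is unsatisfied and unit — conflict.
Undo p_21 and try p_21 = 0.
The clause (p_23) is unit, so p_23 = 1.
The clause (p_13') is unit, so p_13 = 0.
The clause (p_33') is unit, so p_33 = 0.
The clause (p_31) is unit, so p_31 = 1.
The clause (p_41') is unit, so p_41 = 0.
The clause (p_43) is unit, so p_43 = 1.
Now (p_43') is unsatisfied and unit — conflict.
Both values of p_21 lead to a conflict.
Undo p_12 and try p_12 = 0.
The clause (p_13) is unit, so p_13 = 1.
The clause (p_23') is unit, so p_23 = 0.
The clause (p_33') is unit, so p_33 = 0.
The clause (p_43') is unit, so p_43 = 0.
Branch on p_21: set p_21 = 1.
The clause (p_31') is unit, so p_31 = 0.
The clause (p_32) is unit, so p_32 = 1.
The clause (p_41') is unit, so p_41 = 0.
The clause (p_42) is unit, so p_42 = 1.
Now (p_42') is unsatisfied and unit — conflict.
Undo p_21 and try p_21 = 0.
The clause (p_22) is unit, so p_22 = 1.
The clause (p_32') is unit, so p_32 = 0.
The clause (p_31) is unit, so p_31 = 1.
The clause (p_41') is unit, so p_41 = 0.
The clause (p_42) is unit, so p_42 = 1.
Now (p_42') is unsatisfied and unit — conflict.
Both values of p_21 lead to a conflict.
Both values of p_12 lead to a conflict.
Undo p_11 and try p_11 = 1.
The clause (p_21') is unit, so p_21 = 0.
The clause (p_31') is unit, so p_31 = 0.
The clause (p_41') is unit, so p_41 = 0.
Branch on p_22: set p_22 = 1.
The clause (p_12') is unit, so p_12 = 0.
The clause (p_32') is unit, so p_32 = 0.
The clause (p_33) is unit, so p_33 = 1.
The clause (p_42') is unit, so p_42 = 0.
The clause (p_43) is unit, so p_43 = 1.
Now (p_43') is unsatisfied and unit — conflict.
Undo p_22 and try p_22 = 0.
The clause (p_23) is unit, so p_23 = 1.
The clause (p_13') is unit, so p_13 = 0.
The clause (p_33') is unit, so p_33 = 0.
The clause (p_32) is unit, so p_32 = 1.
The clause (p_12') is unit, so p_12 = 0.
The clause (p_42') is unit, so p_42 = 0.
The clause (p_43) is unit, so p_43 = 1.
Now (p_43') is unsatisfied and unit — conflict.
Both values of p_22 lead to a conflict.
Both values of p_11 lead to a conflict.

UNSATISFIABLE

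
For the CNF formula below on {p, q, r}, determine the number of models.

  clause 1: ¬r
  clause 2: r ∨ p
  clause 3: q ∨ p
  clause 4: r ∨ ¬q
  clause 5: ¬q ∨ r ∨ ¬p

There are 2^3 = 8 truth assignments over (p, q, r).
Split on r. With r = True, the clauses containing r are satisfied and ¬r drops from the rest; 0 of the 2^2 = 4 assignments to the other variables satisfy what remains.
With r = False, by the same count on the reduced clause set, 1 assignment works.
(One model: p=T, q=F, r=F.)
Total: 0 + 1 = 1.

1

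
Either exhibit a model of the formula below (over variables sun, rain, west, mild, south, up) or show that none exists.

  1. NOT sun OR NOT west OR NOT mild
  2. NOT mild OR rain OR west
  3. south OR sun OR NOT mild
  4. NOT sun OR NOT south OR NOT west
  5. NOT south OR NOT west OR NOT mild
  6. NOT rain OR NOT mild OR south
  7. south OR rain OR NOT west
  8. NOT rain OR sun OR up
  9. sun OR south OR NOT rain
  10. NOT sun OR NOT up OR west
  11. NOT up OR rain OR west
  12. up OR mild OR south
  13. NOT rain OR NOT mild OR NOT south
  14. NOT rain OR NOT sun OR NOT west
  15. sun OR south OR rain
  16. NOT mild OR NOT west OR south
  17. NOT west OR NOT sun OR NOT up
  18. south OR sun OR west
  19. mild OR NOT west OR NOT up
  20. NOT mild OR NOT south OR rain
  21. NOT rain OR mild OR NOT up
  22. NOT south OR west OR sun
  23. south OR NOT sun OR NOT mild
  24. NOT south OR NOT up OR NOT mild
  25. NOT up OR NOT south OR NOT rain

sun ↦ true; rain ↦ true; west ↦ false; mild ↦ false; south ↦ true; up ↦ false

Case sun = true:
Case west = false:
Unit clause (NOT up) forces up = false.
Case mild = false:
Unit clause (south) forces south = true.
No clause remains; rain is free.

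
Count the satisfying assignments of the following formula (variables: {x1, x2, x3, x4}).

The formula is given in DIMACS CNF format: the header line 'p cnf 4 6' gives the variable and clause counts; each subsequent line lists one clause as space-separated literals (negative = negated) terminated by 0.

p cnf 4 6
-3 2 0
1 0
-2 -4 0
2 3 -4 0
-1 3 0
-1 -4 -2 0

1

There are 2^4 = 16 truth assignments over (x1, x2, x3, x4).
Check each against the 6 clauses (columns in the order x1, x2, x3, x4):
  F F F F  ✗ fails (x1)
  F F F T  ✗ fails (x1)
  F F T F  ✗ fails (¬x3 ∨ x2)
  F F T T  ✗ fails (¬x3 ∨ x2)
  F T F F  ✗ fails (x1)
  F T F T  ✗ fails (x1)
  F T T F  ✗ fails (x1)
  F T T T  ✗ fails (x1)
  T F F F  ✗ fails (¬x1 ∨ x3)
  T F F T  ✗ fails (x2 ∨ x3 ∨ ¬x4)
  T F T F  ✗ fails (¬x3 ∨ x2)
  T F T T  ✗ fails (¬x3 ∨ x2)
  T T F F  ✗ fails (¬x1 ∨ x3)
  T T F T  ✗ fails (¬x2 ∨ ¬x4)
  T T T F  ✓ satisfies all
  T T T T  ✗ fails (¬x2 ∨ ¬x4)
1 of the 16 rows is a model.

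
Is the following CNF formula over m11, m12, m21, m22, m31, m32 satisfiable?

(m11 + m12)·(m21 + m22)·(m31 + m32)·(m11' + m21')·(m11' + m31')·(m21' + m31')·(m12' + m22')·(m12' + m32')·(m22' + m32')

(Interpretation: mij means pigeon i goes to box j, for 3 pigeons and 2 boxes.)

Case m11 = 1:
Unit clause (m21') forces m21 = 0.
Unit clause (m22) forces m22 = 1.
Unit clause (m31') forces m31 = 0.
Unit clause (m32) forces m32 = 1.
Now (m32') is unsatisfied and unit — conflict.
That branch fails; take m11 = 0 instead.
Unit clause (m12) forces m12 = 1.
Unit clause (m22') forces m22 = 0.
Unit clause (m21) forces m21 = 1.
Unit clause (m31') forces m31 = 0.
Unit clause (m32) forces m32 = 1.
Now (m32') is unsatisfied and unit — conflict.
Neither m11 = 1 nor m11 = 0 works.
No assignment satisfies every clause.

No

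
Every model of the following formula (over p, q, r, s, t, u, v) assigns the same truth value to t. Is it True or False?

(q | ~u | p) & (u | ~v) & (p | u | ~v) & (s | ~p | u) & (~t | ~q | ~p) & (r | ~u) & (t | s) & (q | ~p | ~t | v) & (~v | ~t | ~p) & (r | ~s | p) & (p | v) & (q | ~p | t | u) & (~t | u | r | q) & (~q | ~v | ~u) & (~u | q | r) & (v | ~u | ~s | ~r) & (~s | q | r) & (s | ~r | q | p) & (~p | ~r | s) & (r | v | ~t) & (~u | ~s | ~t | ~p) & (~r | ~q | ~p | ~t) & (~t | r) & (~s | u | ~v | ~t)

Suppose t = 1.
Unit clause (r) forces r = 1.
Branch on u: set u = 1.
Branch on q: set q = 1.
Unit clause (~p) forces p = 0.
Unit clause (v) forces v = 1.
But (~v) is also a unit clause — contradiction.
So q must be the other value — set q = 0.
Unit clause (p) forces p = 1.
Unit clause (v) forces v = 1.
But (~v) is also a unit clause — contradiction.
Neither q = 1 nor q = 0 works.
So u must be the other value — set u = 0.
Unit clause (~v) forces v = 0.
Unit clause (p) forces p = 1.
Unit clause (s) forces s = 1.
Unit clause (~q) forces q = 0.
But (q) is also a unit clause — contradiction.
Neither u = 1 nor u = 0 works.
So every satisfying assignment has t = False.

False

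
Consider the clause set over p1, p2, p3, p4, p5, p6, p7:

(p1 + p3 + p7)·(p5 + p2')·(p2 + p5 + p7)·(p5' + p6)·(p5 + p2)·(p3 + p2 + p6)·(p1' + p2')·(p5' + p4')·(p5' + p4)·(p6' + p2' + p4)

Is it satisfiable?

Unsatisfiable

Case p5 = 1:
From the singleton clause (p6), p6 = 1.
From the singleton clause (p4'), p4 = 0.
But (p4) is also a unit clause — contradiction.
That branch fails; take p5 = 0 instead.
From the singleton clause (p2'), p2 = 0.
But (p2) is also a unit clause — contradiction.
Either choice for p5 ends in contradiction.
No assignment satisfies every clause.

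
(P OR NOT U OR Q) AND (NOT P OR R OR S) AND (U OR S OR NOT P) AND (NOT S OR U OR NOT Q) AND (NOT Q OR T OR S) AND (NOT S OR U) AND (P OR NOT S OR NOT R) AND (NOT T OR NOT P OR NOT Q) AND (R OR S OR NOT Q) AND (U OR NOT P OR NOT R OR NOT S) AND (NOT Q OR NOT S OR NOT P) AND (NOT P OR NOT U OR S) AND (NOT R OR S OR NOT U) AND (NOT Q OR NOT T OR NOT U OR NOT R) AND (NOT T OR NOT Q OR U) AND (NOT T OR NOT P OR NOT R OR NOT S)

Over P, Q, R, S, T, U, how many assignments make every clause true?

9

There are 2^6 = 64 truth assignments over (P, Q, R, S, T, U).
Split on T. With T = true, the clauses containing T are satisfied and NOT T drops from the rest; 4 of the 2^5 = 32 assignments to the other variables satisfy what remains.
With T = false, by the same count on the reduced clause set, 5 assignments work.
Total: 4 + 5 = 9.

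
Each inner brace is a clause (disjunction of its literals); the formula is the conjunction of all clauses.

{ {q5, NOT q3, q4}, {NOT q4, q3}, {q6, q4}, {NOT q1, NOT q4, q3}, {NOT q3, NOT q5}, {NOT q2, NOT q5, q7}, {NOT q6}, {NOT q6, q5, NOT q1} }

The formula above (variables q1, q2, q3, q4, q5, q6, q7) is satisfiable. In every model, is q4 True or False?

True

Suppose q4 = false.
From the singleton clause (q6), q6 = true.
Now (NOT q6) is unsatisfied and unit — conflict.
So every satisfying assignment has q4 = True.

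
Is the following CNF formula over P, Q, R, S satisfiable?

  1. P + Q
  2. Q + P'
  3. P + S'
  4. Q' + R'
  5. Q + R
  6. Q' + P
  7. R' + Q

Yes

Try P = 1.
From the singleton clause (Q), Q = 1.
From the singleton clause (R'), R = 0.
No clause remains; S is free.
A satisfying assignment: P=1,  Q=1,  R=0,  S=0.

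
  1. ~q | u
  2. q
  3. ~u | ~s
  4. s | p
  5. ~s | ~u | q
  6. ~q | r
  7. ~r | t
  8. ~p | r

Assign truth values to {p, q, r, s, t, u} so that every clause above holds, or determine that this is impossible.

Unit clause (q) forces q = 1.
Unit clause (u) forces u = 1.
Unit clause (~s) forces s = 0.
Unit clause (p) forces p = 1.
Unit clause (r) forces r = 1.
Unit clause (t) forces t = 1.
This assignment satisfies each clause.

p=1,  q=1,  r=1,  s=0,  t=1,  u=1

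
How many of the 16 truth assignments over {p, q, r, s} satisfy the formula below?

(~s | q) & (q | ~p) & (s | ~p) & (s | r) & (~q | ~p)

There are 2^4 = 16 truth assignments over (p, q, r, s).
Split on p. With p = 1, the clauses containing p are satisfied and ~p drops from the rest; 0 of the 2^3 = 8 assignments to the other variables satisfy what remains.
With p = 0, by the same count on the reduced clause set, 4 assignments work.
(One model: p=F, q=F, r=T, s=F.)
Total: 0 + 4 = 4.

4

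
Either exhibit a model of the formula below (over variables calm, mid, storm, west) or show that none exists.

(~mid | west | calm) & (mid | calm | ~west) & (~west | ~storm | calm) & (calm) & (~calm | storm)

From the singleton clause (calm), calm = 1.
From the singleton clause (storm), storm = 1.
Every clause is now satisfied; mid, west are unconstrained.

calm ↦ 1, mid ↦ 1, storm ↦ 1, west ↦ 0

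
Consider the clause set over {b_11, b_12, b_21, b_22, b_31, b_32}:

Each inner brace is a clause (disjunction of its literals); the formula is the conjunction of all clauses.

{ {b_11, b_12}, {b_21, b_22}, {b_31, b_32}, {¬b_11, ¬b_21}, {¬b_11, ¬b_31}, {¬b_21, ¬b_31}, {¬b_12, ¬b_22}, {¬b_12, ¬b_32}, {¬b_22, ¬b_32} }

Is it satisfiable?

No

Suppose b_11 = True.
From the singleton clause (¬b_21), b_21 = False.
From the singleton clause (b_22), b_22 = True.
From the singleton clause (¬b_31), b_31 = False.
From the singleton clause (b_32), b_32 = True.
But (¬b_32) is also a unit clause — contradiction.
So b_11 must be the other value — set b_11 = False.
From the singleton clause (b_12), b_12 = True.
From the singleton clause (¬b_22), b_22 = False.
From the singleton clause (b_21), b_21 = True.
From the singleton clause (¬b_31), b_31 = False.
From the singleton clause (b_32), b_32 = True.
But (¬b_32) is also a unit clause — contradiction.
Either choice for b_11 ends in contradiction.
No assignment satisfies every clause.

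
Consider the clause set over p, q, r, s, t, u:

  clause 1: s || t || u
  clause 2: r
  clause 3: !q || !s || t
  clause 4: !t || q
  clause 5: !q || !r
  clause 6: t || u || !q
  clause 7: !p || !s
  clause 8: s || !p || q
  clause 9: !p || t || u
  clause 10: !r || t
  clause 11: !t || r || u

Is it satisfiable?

The clause (r) is unit, so r = true.
The clause (!q) is unit, so q = false.
The clause (!t) is unit, so t = false.
But (t) is also a unit clause — contradiction.
No assignment satisfies every clause.

Unsatisfiable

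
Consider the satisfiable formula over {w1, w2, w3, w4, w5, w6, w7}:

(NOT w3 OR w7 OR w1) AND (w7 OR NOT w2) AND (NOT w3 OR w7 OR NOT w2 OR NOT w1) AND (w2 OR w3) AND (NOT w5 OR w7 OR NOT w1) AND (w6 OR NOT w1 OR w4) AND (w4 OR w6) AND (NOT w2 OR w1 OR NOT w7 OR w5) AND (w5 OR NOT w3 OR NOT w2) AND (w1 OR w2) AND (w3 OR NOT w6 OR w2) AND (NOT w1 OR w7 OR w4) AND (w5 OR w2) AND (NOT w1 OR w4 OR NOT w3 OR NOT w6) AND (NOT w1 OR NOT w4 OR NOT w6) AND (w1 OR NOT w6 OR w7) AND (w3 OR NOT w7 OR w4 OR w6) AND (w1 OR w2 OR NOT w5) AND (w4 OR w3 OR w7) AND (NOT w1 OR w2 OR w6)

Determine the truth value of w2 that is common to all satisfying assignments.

Suppose w2 = false.
Unit clause (w3) forces w3 = true.
Unit clause (w1) forces w1 = true.
Unit clause (w5) forces w5 = true.
Unit clause (w7) forces w7 = true.
Unit clause (w6) forces w6 = true.
Unit clause (w4) forces w4 = true.
But (NOT w4) is also a unit clause — contradiction.
So every satisfying assignment has w2 = True.

True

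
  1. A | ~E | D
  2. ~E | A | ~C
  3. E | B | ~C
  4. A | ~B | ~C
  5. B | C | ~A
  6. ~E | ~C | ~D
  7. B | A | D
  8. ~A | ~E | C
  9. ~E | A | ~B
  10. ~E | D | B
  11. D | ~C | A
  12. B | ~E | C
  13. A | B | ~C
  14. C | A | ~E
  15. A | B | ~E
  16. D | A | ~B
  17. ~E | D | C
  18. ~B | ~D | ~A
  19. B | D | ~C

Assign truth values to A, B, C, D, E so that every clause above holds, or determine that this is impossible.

Case A = 0:
Case E = 0:
Case B = 0:
Unit clause (~C) forces C = 0.
Unit clause (D) forces D = 1.
All clauses are satisfied.

A: 0,  B: 0,  C: 0,  D: 1,  E: 0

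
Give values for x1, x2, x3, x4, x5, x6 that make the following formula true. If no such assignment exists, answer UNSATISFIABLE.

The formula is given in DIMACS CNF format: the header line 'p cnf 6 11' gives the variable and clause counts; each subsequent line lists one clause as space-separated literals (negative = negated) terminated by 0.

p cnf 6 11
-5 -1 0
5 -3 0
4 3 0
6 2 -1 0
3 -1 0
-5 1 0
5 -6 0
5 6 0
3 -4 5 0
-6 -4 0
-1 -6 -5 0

Try x5 = False.
Unit clause (¬x3) forces x3 = False.
Unit clause (x4) forces x4 = True.
That conflicts with the unit clause (¬x4).
So x5 must be the other value — set x5 = True.
Unit clause (¬x1) forces x1 = False.
That conflicts with the unit clause (x1).
Neither x5 = True nor x5 = False works.

UNSATISFIABLE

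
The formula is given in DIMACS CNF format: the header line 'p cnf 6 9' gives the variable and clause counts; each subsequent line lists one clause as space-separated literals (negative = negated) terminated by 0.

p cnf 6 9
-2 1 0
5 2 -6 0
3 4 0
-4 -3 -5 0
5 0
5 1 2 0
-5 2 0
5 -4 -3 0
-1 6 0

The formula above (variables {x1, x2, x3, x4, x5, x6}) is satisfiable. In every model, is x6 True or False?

Suppose x6 = False.
From the singleton clause (x5), x5 = True.
From the singleton clause (x2), x2 = True.
From the singleton clause (x1), x1 = True.
Now (¬x1) is unsatisfied and unit — conflict.
So every satisfying assignment has x6 = True.

True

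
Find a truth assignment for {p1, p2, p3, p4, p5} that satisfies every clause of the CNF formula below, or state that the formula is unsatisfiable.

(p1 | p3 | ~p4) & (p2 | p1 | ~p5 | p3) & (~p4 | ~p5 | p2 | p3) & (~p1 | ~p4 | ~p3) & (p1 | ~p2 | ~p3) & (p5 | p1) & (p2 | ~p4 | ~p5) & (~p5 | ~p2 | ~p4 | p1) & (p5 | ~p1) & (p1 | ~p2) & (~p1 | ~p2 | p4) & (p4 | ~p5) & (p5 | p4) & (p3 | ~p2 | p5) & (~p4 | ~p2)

UNSATISFIABLE

Try p5 = 1.
(p4) alone gives p4 = 1.
(p2) alone gives p2 = 1.
Now (~p2) is unsatisfied and unit — conflict.
That branch fails; take p5 = 0 instead.
(p1) alone gives p1 = 1.
Now (~p1) is unsatisfied and unit — conflict.
Neither p5 = 1 nor p5 = 0 works.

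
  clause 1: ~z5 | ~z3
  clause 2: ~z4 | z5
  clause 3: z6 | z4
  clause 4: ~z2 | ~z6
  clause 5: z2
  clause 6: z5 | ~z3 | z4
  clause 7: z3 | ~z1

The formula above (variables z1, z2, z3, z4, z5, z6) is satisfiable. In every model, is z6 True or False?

Suppose z6 = 1.
(~z2) alone gives z2 = 0.
But (z2) is also a unit clause — contradiction.
So every satisfying assignment has z6 = False.

False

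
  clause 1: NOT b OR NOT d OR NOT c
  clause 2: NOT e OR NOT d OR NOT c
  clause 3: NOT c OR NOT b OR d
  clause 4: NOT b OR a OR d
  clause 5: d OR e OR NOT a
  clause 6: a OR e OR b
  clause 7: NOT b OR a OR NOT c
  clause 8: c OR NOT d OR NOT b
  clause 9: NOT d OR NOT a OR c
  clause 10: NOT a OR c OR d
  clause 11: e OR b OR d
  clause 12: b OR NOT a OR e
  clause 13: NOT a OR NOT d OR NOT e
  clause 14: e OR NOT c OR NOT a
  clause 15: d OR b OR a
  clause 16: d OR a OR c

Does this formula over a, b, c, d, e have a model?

Yes

Try b = false.
Try a = false.
The clause (e) is unit, so e = true.
The clause (d) is unit, so d = true.
The clause (NOT c) is unit, so c = false.
This assignment satisfies each clause.
A satisfying assignment: a=false,  b=false,  c=false,  d=true,  e=true.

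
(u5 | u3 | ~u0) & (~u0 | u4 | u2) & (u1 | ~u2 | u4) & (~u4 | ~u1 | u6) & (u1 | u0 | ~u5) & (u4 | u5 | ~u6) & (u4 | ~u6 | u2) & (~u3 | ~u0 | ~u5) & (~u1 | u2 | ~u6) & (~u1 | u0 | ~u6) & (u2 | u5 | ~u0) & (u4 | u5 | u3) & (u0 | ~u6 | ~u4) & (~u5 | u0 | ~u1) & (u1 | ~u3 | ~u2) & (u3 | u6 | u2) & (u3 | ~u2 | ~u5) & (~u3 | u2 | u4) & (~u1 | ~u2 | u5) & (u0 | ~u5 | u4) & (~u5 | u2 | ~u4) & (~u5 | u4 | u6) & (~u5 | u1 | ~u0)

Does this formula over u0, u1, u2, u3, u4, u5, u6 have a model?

Yes, satisfiable

Case u5 = 0:
Case u3 = 1:
Case u4 = 1:
Case u1 = 0:
The clause (~u2) is unit, so u2 = 0.
The clause (~u0) is unit, so u0 = 0.
The clause (~u6) is unit, so u6 = 0.
This assignment satisfies each clause.
A satisfying assignment: u0=0,  u1=0,  u2=0,  u3=1,  u4=1,  u5=0,  u6=0.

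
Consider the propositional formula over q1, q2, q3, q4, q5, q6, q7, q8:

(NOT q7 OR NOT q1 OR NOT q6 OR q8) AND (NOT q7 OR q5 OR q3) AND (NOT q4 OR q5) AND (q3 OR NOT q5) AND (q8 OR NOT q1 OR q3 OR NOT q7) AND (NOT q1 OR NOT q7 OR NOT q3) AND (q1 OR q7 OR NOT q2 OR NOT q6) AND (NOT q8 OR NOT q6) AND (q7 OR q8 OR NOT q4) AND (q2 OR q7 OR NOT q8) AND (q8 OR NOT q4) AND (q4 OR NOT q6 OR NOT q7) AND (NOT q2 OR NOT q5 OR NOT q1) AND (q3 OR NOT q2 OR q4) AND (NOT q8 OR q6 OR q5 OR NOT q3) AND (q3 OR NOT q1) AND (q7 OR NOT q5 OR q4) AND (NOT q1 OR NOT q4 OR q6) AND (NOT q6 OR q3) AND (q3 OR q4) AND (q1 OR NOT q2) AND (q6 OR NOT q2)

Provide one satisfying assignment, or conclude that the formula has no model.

q1 ↦ false,  q2 ↦ false,  q3 ↦ true,  q4 ↦ false,  q5 ↦ false,  q6 ↦ false,  q7 ↦ true,  q8 ↦ false

Case q4 = false:
(q3) alone gives q3 = true.
Case q1 = false:
(NOT q2) alone gives q2 = false.
Case q8 = false:
Case q6 = false:
Case q7 = true:
Every clause is now satisfied; q5 is unconstrained.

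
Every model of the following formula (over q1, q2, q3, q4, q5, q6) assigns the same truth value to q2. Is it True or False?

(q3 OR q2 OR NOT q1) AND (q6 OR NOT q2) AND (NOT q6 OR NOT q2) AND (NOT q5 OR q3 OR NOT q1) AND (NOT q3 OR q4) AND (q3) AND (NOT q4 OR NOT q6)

Suppose q2 = true.
The clause (q6) is unit, so q6 = true.
Now (NOT q6) is unsatisfied and unit — conflict.
So every satisfying assignment has q2 = False.

False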